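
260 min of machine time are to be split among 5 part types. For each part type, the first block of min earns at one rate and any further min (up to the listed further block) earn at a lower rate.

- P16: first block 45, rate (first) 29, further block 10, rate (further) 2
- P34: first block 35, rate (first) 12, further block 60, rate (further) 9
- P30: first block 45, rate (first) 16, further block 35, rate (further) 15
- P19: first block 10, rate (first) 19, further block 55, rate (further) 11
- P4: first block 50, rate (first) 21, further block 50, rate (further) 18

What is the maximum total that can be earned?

4990

Rank every tier by rate: P16/T1 29 > P4/T1 21 > P19/T1 19 > P4/T2 18 > P30/T1 16 > P30/T2 15 > P34/T1 12 > P19/T2 11 > P34/T2 9 > P16/T2 2.
Fill P16 T1 block (45 at 29) ; 215 left.
P4/T1 (21): +50 ; 165 left.
P19 T1 at 19: fill all 10 ; 155 left.
P4 T2 at 18: fill all 50 ; 105 left.
P30 T1 at 16: fill all 45 ; 60 left.
Fill P30 T2 block (35 at 15) ; 25 left.
P34 T1 at 12: only 25 left, fill 25.
Total = 29×45 + 21×50 + 19×10 + 18×50 + 16×45 + 15×35 + 12×25 = 4990.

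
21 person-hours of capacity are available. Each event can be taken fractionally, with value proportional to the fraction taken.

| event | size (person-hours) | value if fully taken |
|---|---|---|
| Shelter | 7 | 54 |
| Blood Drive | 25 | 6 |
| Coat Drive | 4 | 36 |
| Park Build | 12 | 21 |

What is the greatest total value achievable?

107.5

Best value per unit of size first: Coat Drive 36/4≈9, Shelter 54/7≈7.71, Park Build 21/12≈1.75, Blood Drive 6/25≈0.24.
Coat Drive: take in full, 4 person-hours for value 36 → 17 left.
All 7 person-hours of Shelter fit (value 54) → 10 remain.
10 person-hours left: a 10/12 share of Park Build gives 21×10/12 = 17.5.
Total value = 107.5.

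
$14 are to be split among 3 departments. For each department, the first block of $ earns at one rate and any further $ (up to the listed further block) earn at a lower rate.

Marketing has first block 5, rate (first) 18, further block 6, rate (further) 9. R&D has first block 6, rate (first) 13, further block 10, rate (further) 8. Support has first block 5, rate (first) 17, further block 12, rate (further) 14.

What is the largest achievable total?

Order all 6 blocks by rate: Marketing/tier1 18 > Support/tier1 17 > Support/tier2 14 > R&D/tier1 13 > Marketing/tier2 9 > R&D/tier2 8.
Fill Marketing tier1 block (5 at 18) → 9 left.
Fill Support tier1 block (5 at 17) → 4 left.
4 remain; put them into Support tier2 at 14.
Total = 18×5 + 17×5 + 14×4 = 231.

231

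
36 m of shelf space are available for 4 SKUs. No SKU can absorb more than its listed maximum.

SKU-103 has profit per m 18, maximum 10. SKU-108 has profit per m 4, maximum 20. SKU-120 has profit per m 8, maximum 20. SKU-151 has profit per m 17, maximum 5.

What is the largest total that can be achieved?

Order the SKUs by profit per m: SKU-103 18 > SKU-151 17 > SKU-120 8 > SKU-108 4.
SKU-103 takes 10 to reach its cap of 10 → 26 left.
SKU-151: +5 to 5 (cap) → 21 left.
SKU-120 takes 20 to reach its cap of 20 → 1 left.
Only 1 left; SKU-108 takes them to reach 1.
Total = 18×10 + 4×1 + 8×20 + 17×5 = 429.

429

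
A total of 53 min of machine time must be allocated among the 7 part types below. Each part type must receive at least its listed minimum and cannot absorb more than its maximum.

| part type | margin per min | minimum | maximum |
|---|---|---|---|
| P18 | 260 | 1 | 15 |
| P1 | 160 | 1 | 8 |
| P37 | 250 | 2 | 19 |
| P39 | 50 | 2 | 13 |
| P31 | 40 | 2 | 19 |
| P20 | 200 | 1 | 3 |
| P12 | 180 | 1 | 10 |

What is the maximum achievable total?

Meeting every minimum uses 1+1+2+2+2+1+1 = 10 min, leaving 43.
Highest margin per min first: P18 260 > P37 250 > P20 200 > P12 180 > P1 160 > P39 50 > P31 40.
Give P18 14 more to hit its cap of 15 → 29 left.
P37: +17 to 19 (cap) → 12 left.
Give P20 2 more to hit its cap of 3 → 10 left.
P12 takes 9 more to reach its cap of 10 → 1 left.
P1: +1 (room for 7) → 2. Pool exhausted.
Total = 260×15 + 160×2 + 250×19 + 50×2 + 40×2 + 200×3 + 180×10 = 11550.

11550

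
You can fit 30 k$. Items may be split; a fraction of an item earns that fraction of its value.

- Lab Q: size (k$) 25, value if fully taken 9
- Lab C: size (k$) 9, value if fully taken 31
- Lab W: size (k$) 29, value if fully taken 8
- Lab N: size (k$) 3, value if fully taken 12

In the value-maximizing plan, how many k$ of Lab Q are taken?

Best value per unit of size first: Lab N 12/3≈4, Lab C 31/9≈3.44, Lab Q 9/25≈0.36, Lab W 8/29≈0.276.
All 3 k$ of Lab N fit (value 12) ; 27 remain.
Lab C: take in full, 9 k$ for value 31 ; 18 left.
Fill the last 18 k$ with part of Lab Q: 18/25 of it earns 6.48.

18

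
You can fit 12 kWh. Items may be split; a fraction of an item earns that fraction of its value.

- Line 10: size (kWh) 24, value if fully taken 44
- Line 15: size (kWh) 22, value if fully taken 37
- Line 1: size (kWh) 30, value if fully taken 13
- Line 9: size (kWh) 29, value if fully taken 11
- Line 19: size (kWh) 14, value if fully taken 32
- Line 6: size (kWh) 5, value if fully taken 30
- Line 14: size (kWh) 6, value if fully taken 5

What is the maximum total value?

Rank by value-to-size ratio: Line 6 30/5≈6, Line 19 32/14≈2.29, Line 10 44/24≈1.83, Line 15 37/22≈1.68, Line 14 5/6≈0.833, Line 1 13/30≈0.433, Line 9 11/29≈0.379.
All 5 kWh of Line 6 fit (value 30) → 7 remain.
Fill the last 7 kWh with part of Line 19: 7/14 of it earns 16.
Total value = 46.

46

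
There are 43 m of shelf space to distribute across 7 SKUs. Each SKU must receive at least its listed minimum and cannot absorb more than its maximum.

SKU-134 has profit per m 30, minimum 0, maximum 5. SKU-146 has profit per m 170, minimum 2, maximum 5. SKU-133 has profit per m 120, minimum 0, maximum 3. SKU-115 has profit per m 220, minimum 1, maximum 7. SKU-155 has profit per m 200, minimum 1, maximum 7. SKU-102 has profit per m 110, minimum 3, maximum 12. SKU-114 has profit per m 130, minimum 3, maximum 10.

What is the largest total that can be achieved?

Meeting every minimum uses 0+2+0+1+1+3+3 = 10 m, leaving 33.
Order the SKUs by profit per m: SKU-115 220 > SKU-155 200 > SKU-146 170 > SKU-114 130 > SKU-133 120 > SKU-102 110 > SKU-134 30.
SKU-115 takes 6 more to reach its cap of 7 — 27 left.
SKU-155: +6 to 7 (cap) — 21 left.
SKU-146: +3 to 5 (cap) — 18 left.
SKU-114 takes 7 more to reach its cap of 10 — 11 left.
SKU-133 takes 3 more to reach its cap of 3 — 8 left.
SKU-102 has room for 9 more but only 8 remain, so it gets 11.
Total = 170×5 + 120×3 + 220×7 + 200×7 + 110×11 + 130×10 = 6660.

6660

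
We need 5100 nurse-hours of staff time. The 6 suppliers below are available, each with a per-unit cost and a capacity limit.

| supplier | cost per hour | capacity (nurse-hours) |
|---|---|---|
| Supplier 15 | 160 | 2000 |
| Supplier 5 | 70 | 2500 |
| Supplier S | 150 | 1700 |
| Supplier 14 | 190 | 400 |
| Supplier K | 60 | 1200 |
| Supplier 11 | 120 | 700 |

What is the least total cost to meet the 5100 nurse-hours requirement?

436000

Fill from the cheapest supplier first.
Take 1200 from Supplier K at 60 → need 3900 more.
Supplier 5 (70): use full 2500 → 1400 nurse-hours to go.
Supplier 11 at 120: take all 700 nurse-hours → 700 still needed.
Take 700 from Supplier S at 150 to finish.
Supplier 15, Supplier 14: unused.
Cost = 1200×60 + 2500×70 + 700×120 + 700×150 = 436000.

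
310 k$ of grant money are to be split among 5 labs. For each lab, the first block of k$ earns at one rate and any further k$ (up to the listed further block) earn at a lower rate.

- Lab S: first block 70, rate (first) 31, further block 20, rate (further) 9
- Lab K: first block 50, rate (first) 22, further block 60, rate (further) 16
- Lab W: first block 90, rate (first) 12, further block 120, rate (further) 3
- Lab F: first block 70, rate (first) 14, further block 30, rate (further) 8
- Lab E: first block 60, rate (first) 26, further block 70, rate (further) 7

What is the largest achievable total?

6770

Order all 10 blocks by rate: Lab S/T1 31 > Lab E/T1 26 > Lab K/T1 22 > Lab K/T2 16 > Lab F/T1 14 > Lab W/T1 12 > Lab S/T2 9 > Lab F/T2 8 > Lab E/T2 7 > Lab W/T2 3.
Lab S/T1 (31): +70 ; 240 left.
Lab E/T1 (26): +60 ; 180 left.
Fill Lab K T1 block (50 at 22) ; 130 left.
Lab K/T2 (16): +60 ; 70 left.
Lab F T1 at 14: fill all 70 ; 0 left.
Total = 31×70 + 26×60 + 22×50 + 16×60 + 14×70 = 6770.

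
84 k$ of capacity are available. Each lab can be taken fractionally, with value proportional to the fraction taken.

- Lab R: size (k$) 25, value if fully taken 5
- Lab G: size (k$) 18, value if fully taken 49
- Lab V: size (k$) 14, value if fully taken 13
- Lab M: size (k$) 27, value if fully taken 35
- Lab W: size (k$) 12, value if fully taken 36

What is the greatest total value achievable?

135.6

Sort by value density: Lab W 36/12≈3, Lab G 49/18≈2.72, Lab M 35/27≈1.3, Lab V 13/14≈0.929, Lab R 5/25≈0.2.
Lab W: take in full, 12 k$ for value 36 — 72 left.
All 18 k$ of Lab G fit (value 49) — 54 remain.
All 27 k$ of Lab M fit (value 35) — 27 remain.
All 14 k$ of Lab V fit (value 13) — 13 remain.
13 k$ left: a 13/25 share of Lab R gives 5×13/25 = 2.6.
Total value = 135.6.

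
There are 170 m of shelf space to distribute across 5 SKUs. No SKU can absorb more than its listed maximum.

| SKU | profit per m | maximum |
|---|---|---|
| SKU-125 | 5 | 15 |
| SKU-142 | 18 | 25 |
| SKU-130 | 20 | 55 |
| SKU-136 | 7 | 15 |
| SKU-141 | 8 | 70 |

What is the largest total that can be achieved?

2240

Highest profit per m first: SKU-130 20 > SKU-142 18 > SKU-141 8 > SKU-136 7 > SKU-125 5.
SKU-130: +55 to 55 (cap) — 115 left.
SKU-142: +25 to 25 (cap) — 90 left.
Give SKU-141 70 to hit its cap of 70 — 20 left.
SKU-136 takes 15 to reach its cap of 15 — 5 left.
SKU-125: +5 (room for 15) → 5. Pool exhausted.
Total = 5×5 + 18×25 + 20×55 + 7×15 + 8×70 = 2240.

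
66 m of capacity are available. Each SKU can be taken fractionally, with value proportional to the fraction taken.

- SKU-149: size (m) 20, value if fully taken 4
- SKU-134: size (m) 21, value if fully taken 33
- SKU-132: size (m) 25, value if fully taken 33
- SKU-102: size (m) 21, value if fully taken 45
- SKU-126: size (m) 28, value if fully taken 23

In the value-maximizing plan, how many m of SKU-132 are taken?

Best value per unit of size first: SKU-102 45/21≈2.14, SKU-134 33/21≈1.57, SKU-132 33/25≈1.32, SKU-126 23/28≈0.821, SKU-149 4/20≈0.2.
Take all of SKU-102 (21 m, value 45) → 45 m left.
Take all of SKU-134 (21 m, value 33) → 24 m left.
24 m left: a 24/25 share of SKU-132 gives 33×24/25 = 31.68.

24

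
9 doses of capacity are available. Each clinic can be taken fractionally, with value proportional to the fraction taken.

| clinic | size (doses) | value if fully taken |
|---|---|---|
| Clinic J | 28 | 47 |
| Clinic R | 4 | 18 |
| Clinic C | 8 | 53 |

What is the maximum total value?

57.5

Best value per unit of size first: Clinic C 53/8≈6.62, Clinic R 18/4≈4.5, Clinic J 47/28≈1.68.
Take all of Clinic C (8 doses, value 53) — 1 doses left.
1 doses left: a 1/4 share of Clinic R gives 18×1/4 = 4.5.
Total value = 57.5.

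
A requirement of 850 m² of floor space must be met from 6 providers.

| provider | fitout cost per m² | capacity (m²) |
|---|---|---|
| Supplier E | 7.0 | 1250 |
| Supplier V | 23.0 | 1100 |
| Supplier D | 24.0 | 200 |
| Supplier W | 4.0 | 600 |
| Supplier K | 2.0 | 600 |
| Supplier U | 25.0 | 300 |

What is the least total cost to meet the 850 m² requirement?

2200

Use providers in increasing cost order.
Take 600 from Supplier K at 2.0 — need 250 more.
Take 250 from Supplier W at 4.0 to finish.
Supplier E, Supplier V, Supplier D, Supplier U: unused.
Cost = 600×2.0 + 250×4.0 = 2200.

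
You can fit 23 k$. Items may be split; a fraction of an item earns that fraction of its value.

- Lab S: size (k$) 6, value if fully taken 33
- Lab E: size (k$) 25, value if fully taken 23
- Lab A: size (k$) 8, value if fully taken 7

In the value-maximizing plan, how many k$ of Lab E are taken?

Rank by value-to-size ratio: Lab S 33/6≈5.5, Lab E 23/25≈0.92, Lab A 7/8≈0.875.
Lab S: take in full, 6 k$ for value 33 — 17 left.
Fill the last 17 k$ with part of Lab E: 17/25 of it earns 15.64.

17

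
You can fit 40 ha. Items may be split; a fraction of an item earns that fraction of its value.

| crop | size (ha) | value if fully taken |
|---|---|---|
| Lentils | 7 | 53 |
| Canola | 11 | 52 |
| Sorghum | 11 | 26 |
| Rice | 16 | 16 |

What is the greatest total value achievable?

Best value per unit of size first: Lentils 53/7≈7.57, Canola 52/11≈4.73, Sorghum 26/11≈2.36, Rice 16/16≈1.
Lentils: take in full, 7 ha for value 53 ; 33 left.
Canola: take in full, 11 ha for value 52 ; 22 left.
Take all of Sorghum (11 ha, value 26) ; 11 ha left.
Fill the last 11 ha with part of Rice: 11/16 of it earns 11.
Total value = 142.

142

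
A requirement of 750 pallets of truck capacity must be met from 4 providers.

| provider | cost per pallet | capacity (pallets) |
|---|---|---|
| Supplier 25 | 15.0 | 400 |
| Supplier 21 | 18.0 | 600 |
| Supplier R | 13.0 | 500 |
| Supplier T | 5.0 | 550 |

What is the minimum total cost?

Use providers in increasing cost order.
Supplier T at 5.0: take all 550 pallets → 200 still needed.
Supplier R (13.0): take the remaining 200 → done.
Supplier 25, Supplier 21: unused.
Cost = 550×5.0 + 200×13.0 = 5350.

5350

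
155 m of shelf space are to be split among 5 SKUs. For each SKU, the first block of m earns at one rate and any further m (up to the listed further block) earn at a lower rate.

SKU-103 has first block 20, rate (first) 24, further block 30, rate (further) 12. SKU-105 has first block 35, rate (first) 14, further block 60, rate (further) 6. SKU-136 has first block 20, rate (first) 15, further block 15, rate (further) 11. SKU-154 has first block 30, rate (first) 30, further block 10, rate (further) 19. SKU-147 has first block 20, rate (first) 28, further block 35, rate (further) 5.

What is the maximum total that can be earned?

Order all 10 blocks by rate: SKU-154/T1 30 > SKU-147/T1 28 > SKU-103/T1 24 > SKU-154/T2 19 > SKU-136/T1 15 > SKU-105/T1 14 > SKU-103/T2 12 > SKU-136/T2 11 > SKU-105/T2 6 > SKU-147/T2 5.
SKU-154/T1 (30): +30 ; 125 left.
Fill SKU-147 T1 block (20 at 28) ; 105 left.
SKU-103/T1 (24): +20 ; 85 left.
SKU-154/T2 (19): +10 ; 75 left.
SKU-136/T1 (15): +20 ; 55 left.
SKU-105/T1 (14): +35 ; 20 left.
SKU-103/T2: +20 of 30 at 12; pool empty.
Total = 30×30 + 28×20 + 24×20 + 19×10 + 15×20 + 14×35 + 12×20 = 3160.

3160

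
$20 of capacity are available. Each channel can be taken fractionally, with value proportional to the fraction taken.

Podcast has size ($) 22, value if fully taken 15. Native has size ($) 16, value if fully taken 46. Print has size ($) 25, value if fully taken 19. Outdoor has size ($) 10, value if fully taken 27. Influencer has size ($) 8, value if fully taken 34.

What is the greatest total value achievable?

Sort by value density: Influencer 34/8≈4.25, Native 46/16≈2.88, Outdoor 27/10≈2.7, Print 19/25≈0.76, Podcast 15/22≈0.682.
Influencer: take in full, 8 $ for value 34 → 12 left.
12 $ left: a 12/16 share of Native gives 46×12/16 = 34.5.
Total value = 68.5.

68.5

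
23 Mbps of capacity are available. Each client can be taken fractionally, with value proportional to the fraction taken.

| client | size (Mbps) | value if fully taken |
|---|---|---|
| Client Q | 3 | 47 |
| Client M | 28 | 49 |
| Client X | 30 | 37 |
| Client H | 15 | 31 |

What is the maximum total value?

86.75

Sort by value density: Client Q 47/3≈15.7, Client H 31/15≈2.07, Client M 49/28≈1.75, Client X 37/30≈1.23.
Client Q: take in full, 3 Mbps for value 47 ; 20 left.
Client H: take in full, 15 Mbps for value 31 ; 5 left.
Fill the last 5 Mbps with part of Client M: 5/28 of it earns 8.75.
Total value = 86.75.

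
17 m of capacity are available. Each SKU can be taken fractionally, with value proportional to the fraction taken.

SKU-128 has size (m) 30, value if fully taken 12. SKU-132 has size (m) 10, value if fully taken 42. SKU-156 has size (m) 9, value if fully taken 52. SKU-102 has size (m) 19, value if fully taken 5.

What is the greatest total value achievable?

85.6

Rank by value-to-size ratio: SKU-156 52/9≈5.78, SKU-132 42/10≈4.2, SKU-128 12/30≈0.4, SKU-102 5/19≈0.263.
Take all of SKU-156 (9 m, value 52) — 8 m left.
Fill the last 8 m with part of SKU-132: 8/10 of it earns 33.6.
Total value = 85.6.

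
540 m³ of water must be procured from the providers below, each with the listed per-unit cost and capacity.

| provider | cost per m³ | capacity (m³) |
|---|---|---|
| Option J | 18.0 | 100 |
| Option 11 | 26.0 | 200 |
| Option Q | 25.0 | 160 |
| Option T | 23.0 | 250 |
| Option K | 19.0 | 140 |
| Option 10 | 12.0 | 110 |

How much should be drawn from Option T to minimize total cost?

Cheapest first:
Option 10 (12.0): use full 110 → 430 m³ to go.
Option J (18.0): use full 100 → 330 m³ to go.
Option K (19.0): use full 140 → 190 m³ to go.
Take 190 from Option T at 23.0 to finish.
Option Q, Option 11: unused.

190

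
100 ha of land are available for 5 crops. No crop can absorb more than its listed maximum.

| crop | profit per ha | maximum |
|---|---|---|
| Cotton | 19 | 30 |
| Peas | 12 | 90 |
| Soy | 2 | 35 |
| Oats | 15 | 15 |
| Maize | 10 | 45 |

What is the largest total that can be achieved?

1455

Highest profit per ha first: Cotton 19 > Oats 15 > Peas 12 > Maize 10 > Soy 2.
Cotton: +30 to 30 (cap) — 70 left.
Oats takes 15 to reach its cap of 15 — 55 left.
Peas: +55 (room for 90) → 55. Pool exhausted.
Total = 19×30 + 12×55 + 15×15 = 1455.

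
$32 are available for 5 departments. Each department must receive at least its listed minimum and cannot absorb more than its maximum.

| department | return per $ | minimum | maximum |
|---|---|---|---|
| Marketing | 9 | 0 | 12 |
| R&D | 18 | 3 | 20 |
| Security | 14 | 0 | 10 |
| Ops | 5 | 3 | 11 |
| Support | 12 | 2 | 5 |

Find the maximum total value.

Meeting every minimum uses 0+3+0+3+2 = 8 $, leaving 24.
Highest return per $ first: R&D 18 > Security 14 > Support 12 > Marketing 9 > Ops 5.
R&D: +17 to 20 (cap) ; 7 left.
Only 7 left; Security takes them to reach 7.
Total = 18×20 + 14×7 + 5×3 + 12×2 = 497.

497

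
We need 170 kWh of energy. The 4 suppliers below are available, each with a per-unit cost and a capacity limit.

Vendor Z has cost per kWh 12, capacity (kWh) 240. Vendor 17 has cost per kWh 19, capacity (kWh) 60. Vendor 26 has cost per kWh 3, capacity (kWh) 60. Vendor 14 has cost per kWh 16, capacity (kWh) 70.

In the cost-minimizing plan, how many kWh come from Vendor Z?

Fill from the cheapest supplier first.
Take 60 from Vendor 26 at 3 ; need 110 more.
Vendor Z at 12: take 110 of its 240 ; requirement met.
Vendor 14, Vendor 17: unused.

110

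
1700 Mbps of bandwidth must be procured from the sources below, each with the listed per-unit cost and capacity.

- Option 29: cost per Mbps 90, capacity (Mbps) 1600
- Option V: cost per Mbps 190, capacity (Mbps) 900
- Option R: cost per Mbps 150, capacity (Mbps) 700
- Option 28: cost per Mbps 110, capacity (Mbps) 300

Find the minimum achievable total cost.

Use sources in increasing cost order.
Option 29 at 90: take all 1600 Mbps — 100 still needed.
Option 28 at 110: take 100 of its 300 — requirement met.
Option R, Option V: unused.
Cost = 1600×90 + 100×110 = 155000.

155000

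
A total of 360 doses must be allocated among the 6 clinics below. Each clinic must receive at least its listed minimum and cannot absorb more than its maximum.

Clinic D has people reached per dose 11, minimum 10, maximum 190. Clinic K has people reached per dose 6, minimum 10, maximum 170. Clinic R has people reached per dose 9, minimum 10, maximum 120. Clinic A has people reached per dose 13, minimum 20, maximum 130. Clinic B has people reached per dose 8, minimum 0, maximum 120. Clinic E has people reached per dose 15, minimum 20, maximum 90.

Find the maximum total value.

4510

Meeting every minimum uses 10+10+10+20+0+20 = 70 doses, leaving 290.
Rank by people reached per dose: Clinic E 15 > Clinic A 13 > Clinic D 11 > Clinic R 9 > Clinic B 8 > Clinic K 6.
Clinic E: +70 to 90 (cap) — 220 left.
Clinic A takes 110 more to reach its cap of 130 — 110 left.
Only 110 left; Clinic D takes them to reach 120.
Total = 11×120 + 6×10 + 9×10 + 13×130 + 15×90 = 4510.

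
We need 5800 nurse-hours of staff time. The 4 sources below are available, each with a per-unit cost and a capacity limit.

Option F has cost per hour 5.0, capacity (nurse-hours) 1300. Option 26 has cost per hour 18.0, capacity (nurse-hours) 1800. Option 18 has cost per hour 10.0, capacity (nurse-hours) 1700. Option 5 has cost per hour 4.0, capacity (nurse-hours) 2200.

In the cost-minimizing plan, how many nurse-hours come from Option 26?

Use sources in increasing cost order.
Option 5 (4.0): use full 2200 ; 3600 nurse-hours to go.
Take 1300 from Option F at 5.0 ; need 2300 more.
Option 18 at 10.0: take all 1700 nurse-hours ; 600 still needed.
Option 26 at 18.0: take 600 of its 1800 ; requirement met.

600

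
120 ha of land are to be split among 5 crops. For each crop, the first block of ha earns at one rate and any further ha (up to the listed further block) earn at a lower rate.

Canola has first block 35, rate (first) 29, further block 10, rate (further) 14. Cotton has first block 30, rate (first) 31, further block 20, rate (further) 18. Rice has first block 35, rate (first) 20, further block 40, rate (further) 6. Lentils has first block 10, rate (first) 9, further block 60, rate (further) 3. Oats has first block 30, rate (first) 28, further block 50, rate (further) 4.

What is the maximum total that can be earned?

Rank every tier by rate: Cotton/T1 31 > Canola/T1 29 > Oats/T1 28 > Rice/T1 20 > Cotton/T2 18 > Canola/T2 14 > Lentils/T1 9 > Rice/T2 6 > Oats/T2 4 > Lentils/T2 3.
Cotton T1 at 31: fill all 30 → 90 left.
Canola T1 at 29: fill all 35 → 55 left.
Fill Oats T1 block (30 at 28) → 25 left.
Rice T1 at 20: only 25 left, fill 25.
Total = 31×30 + 29×35 + 28×30 + 20×25 = 3285.

3285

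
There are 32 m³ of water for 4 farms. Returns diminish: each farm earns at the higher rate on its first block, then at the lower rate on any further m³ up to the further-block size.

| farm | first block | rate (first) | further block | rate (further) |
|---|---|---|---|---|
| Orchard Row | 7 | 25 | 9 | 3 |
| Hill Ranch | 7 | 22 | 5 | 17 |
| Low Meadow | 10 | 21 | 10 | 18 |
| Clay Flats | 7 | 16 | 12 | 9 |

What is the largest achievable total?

683

Treat each block as its own option and order by rate: Orchard Row/T1 25 > Hill Ranch/T1 22 > Low Meadow/T1 21 > Low Meadow/T2 18 > Hill Ranch/T2 17 > Clay Flats/T1 16 > Clay Flats/T2 9 > Orchard Row/T2 3.
Fill Orchard Row T1 block (7 at 25) — 25 left.
Hill Ranch T1 at 22: fill all 7 — 18 left.
Fill Low Meadow T1 block (10 at 21) — 8 left.
Low Meadow T2 at 18: only 8 left, fill 8.
Total = 25×7 + 22×7 + 21×10 + 18×8 = 683.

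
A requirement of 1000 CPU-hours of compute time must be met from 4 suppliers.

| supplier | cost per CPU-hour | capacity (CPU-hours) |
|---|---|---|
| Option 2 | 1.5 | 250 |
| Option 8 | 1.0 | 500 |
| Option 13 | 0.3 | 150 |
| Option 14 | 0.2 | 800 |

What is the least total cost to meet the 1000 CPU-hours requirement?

Use suppliers in increasing cost order.
Option 14 (0.2): use full 800 → 200 CPU-hours to go.
Option 13 (0.3): use full 150 → 50 CPU-hours to go.
Take 50 from Option 8 at 1.0 to finish.
Option 2: unused.
Cost = 800×0.2 + 150×0.3 + 50×1.0 = 255.

255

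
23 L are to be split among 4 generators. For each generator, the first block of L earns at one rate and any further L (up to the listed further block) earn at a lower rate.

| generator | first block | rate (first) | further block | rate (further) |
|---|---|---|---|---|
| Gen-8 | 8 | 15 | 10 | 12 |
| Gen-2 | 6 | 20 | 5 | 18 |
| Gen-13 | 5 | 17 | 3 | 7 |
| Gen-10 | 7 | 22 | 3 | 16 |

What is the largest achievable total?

Treat each block as its own option and order by rate: Gen-10/tier1 22 > Gen-2/tier1 20 > Gen-2/tier2 18 > Gen-13/tier1 17 > Gen-10/tier2 16 > Gen-8/tier1 15 > Gen-8/tier2 12 > Gen-13/tier2 7.
Gen-10 tier1 at 22: fill all 7 — 16 left.
Fill Gen-2 tier1 block (6 at 20) — 10 left.
Gen-2 tier2 at 18: fill all 5 — 5 left.
Gen-13/tier1 (17): +5 — 0 left.
Total = 22×7 + 20×6 + 18×5 + 17×5 = 449.

449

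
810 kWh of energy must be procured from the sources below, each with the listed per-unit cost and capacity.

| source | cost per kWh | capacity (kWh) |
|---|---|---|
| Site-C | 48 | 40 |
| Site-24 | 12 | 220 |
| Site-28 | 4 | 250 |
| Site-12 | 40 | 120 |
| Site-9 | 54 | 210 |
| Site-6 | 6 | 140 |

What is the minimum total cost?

13360

Cheapest first:
Take 250 from Site-28 at 4 — need 560 more.
Site-6 (6): use full 140 — 420 kWh to go.
Site-24 at 12: take all 220 kWh — 200 still needed.
Site-12 at 40: take all 120 kWh — 80 still needed.
Site-C at 48: take all 40 kWh — 40 still needed.
Take 40 from Site-9 at 54 to finish.
Cost = 250×4 + 140×6 + 220×12 + 120×40 + 40×48 + 40×54 = 13360.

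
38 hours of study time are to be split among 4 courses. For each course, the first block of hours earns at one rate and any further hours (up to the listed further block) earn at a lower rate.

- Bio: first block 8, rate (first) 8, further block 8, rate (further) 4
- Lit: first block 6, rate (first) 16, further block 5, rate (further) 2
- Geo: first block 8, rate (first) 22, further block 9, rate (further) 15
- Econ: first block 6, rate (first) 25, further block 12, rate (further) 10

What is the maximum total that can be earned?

Treat each block as its own option and order by rate: Econ/tier1 25 > Geo/tier1 22 > Lit/tier1 16 > Geo/tier2 15 > Econ/tier2 10 > Bio/tier1 8 > Bio/tier2 4 > Lit/tier2 2.
Econ/tier1 (25): +6 → 32 left.
Fill Geo tier1 block (8 at 22) → 24 left.
Fill Lit tier1 block (6 at 16) → 18 left.
Fill Geo tier2 block (9 at 15) → 9 left.
9 remain; put them into Econ tier2 at 10.
Total = 25×6 + 22×8 + 16×6 + 15×9 + 10×9 = 647.

647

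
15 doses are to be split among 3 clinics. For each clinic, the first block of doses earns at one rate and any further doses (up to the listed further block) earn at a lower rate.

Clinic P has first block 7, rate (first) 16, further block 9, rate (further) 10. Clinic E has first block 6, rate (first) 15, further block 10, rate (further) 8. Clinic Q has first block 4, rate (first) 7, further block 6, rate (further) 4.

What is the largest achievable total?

Treat each block as its own option and order by rate: Clinic P/T1 16 > Clinic E/T1 15 > Clinic P/T2 10 > Clinic E/T2 8 > Clinic Q/T1 7 > Clinic Q/T2 4.
Fill Clinic P T1 block (7 at 16) — 8 left.
Clinic E T1 at 15: fill all 6 — 2 left.
2 remain; put them into Clinic P T2 at 10.
Total = 16×7 + 15×6 + 10×2 = 222.

222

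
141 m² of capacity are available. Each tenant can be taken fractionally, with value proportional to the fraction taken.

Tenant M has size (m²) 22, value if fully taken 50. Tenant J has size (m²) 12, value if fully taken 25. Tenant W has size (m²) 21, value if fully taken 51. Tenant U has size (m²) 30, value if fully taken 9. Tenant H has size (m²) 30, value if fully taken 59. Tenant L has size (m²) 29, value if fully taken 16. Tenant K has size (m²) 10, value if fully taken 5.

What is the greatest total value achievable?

Sort by value density: Tenant W 51/21≈2.43, Tenant M 50/22≈2.27, Tenant J 25/12≈2.08, Tenant H 59/30≈1.97, Tenant L 16/29≈0.552, Tenant K 5/10≈0.5, Tenant U 9/30≈0.3.
Tenant W: take in full, 21 m² for value 51 → 120 left.
Tenant M: take in full, 22 m² for value 50 → 98 left.
Tenant J: take in full, 12 m² for value 25 → 86 left.
Take all of Tenant H (30 m², value 59) → 56 m² left.
Tenant L: take in full, 29 m² for value 16 → 27 left.
Take all of Tenant K (10 m², value 5) → 17 m² left.
17 m² left: a 17/30 share of Tenant U gives 9×17/30 = 5.1.
Total value = 211.1.

211.1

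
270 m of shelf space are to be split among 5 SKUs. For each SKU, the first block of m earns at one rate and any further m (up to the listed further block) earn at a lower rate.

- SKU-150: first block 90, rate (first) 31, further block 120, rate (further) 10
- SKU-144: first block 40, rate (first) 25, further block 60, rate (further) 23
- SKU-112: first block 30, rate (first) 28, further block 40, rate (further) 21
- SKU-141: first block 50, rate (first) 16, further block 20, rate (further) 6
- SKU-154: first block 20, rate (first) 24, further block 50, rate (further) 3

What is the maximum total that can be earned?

7120

Treat each block as its own option and order by rate: SKU-150/first 31 > SKU-112/first 28 > SKU-144/first 25 > SKU-154/first 24 > SKU-144/second 23 > SKU-112/second 21 > SKU-141/first 16 > SKU-150/second 10 > SKU-141/second 6 > SKU-154/second 3.
SKU-150/first (31): +90 — 180 left.
Fill SKU-112 first block (30 at 28) — 150 left.
SKU-144/first (25): +40 — 110 left.
SKU-154/first (24): +20 — 90 left.
SKU-144/second (23): +60 — 30 left.
SKU-112/second: +30 of 40 at 21; pool empty.
Total = 31×90 + 28×30 + 25×40 + 24×20 + 23×60 + 21×30 = 7120.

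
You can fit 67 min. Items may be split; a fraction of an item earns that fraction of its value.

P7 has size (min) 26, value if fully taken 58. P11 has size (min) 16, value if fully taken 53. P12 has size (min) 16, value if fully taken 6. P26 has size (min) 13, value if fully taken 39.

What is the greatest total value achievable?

Sort by value density: P11 53/16≈3.31, P26 39/13≈3, P7 58/26≈2.23, P12 6/16≈0.375.
Take all of P11 (16 min, value 53) → 51 min left.
All 13 min of P26 fit (value 39) → 38 remain.
Take all of P7 (26 min, value 58) → 12 min left.
12 min left: a 12/16 share of P12 gives 6×12/16 = 4.5.
Total value = 154.5.

154.5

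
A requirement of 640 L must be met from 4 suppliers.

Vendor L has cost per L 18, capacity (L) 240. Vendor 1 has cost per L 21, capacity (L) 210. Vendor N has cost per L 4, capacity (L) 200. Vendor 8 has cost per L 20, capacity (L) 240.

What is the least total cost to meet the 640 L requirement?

9120

Cheapest first:
Take 200 from Vendor N at 4 → need 440 more.
Take 240 from Vendor L at 18 → need 200 more.
Vendor 8 (20): take the remaining 200 → done.
Vendor 1: unused.
Cost = 200×4 + 240×18 + 200×20 = 9120.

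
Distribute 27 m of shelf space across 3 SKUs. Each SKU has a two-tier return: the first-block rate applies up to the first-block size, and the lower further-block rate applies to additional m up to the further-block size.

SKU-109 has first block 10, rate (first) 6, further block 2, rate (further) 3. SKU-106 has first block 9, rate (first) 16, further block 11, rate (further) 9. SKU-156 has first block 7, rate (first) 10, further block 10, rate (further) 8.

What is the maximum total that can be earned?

Order all 6 blocks by rate: SKU-106/first 16 > SKU-156/first 10 > SKU-106/second 9 > SKU-156/second 8 > SKU-109/first 6 > SKU-109/second 3.
Fill SKU-106 first block (9 at 16) — 18 left.
SKU-156/first (10): +7 — 11 left.
SKU-106 second at 9: fill all 11 — 0 left.
Total = 16×9 + 10×7 + 9×11 = 313.

313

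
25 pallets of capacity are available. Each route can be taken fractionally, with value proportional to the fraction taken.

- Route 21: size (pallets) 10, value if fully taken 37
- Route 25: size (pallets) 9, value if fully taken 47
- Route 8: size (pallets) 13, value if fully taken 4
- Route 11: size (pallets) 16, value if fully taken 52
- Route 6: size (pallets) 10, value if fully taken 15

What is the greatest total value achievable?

Sort by value density: Route 25 47/9≈5.22, Route 21 37/10≈3.7, Route 11 52/16≈3.25, Route 6 15/10≈1.5, Route 8 4/13≈0.308.
Route 25: take in full, 9 pallets for value 47 ; 16 left.
All 10 pallets of Route 21 fit (value 37) ; 6 remain.
Fill the last 6 pallets with part of Route 11: 6/16 of it earns 19.5.
Total value = 103.5.

103.5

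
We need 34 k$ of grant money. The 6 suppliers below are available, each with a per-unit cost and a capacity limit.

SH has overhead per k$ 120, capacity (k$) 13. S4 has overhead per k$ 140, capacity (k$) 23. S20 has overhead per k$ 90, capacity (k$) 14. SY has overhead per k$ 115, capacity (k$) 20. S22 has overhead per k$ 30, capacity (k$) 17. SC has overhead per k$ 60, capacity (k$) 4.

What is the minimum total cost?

1920

Use suppliers in increasing cost order.
S22 at 30: take all 17 k$ ; 17 still needed.
Take 4 from SC at 60 ; need 13 more.
S20 at 90: take 13 of its 14 ; requirement met.
SY, SH, S4: unused.
Cost = 17×30 + 4×60 + 13×90 = 1920.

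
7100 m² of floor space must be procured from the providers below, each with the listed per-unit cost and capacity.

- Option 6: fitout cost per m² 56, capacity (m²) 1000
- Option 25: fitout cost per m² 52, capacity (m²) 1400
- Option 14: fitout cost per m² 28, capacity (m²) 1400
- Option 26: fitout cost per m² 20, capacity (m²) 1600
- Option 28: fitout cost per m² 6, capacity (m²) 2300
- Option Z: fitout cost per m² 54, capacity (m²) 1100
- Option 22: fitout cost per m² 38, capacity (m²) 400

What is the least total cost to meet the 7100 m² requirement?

Use providers in increasing cost order.
Option 28 at 6: take all 2300 m² → 4800 still needed.
Take 1600 from Option 26 at 20 → need 3200 more.
Take 1400 from Option 14 at 28 → need 1800 more.
Take 400 from Option 22 at 38 → need 1400 more.
Option 25 at 52: take all 1400 m² → 0 still needed.
Option Z, Option 6: unused.
Cost = 2300×6 + 1600×20 + 1400×28 + 400×38 + 1400×52 = 173000.

173000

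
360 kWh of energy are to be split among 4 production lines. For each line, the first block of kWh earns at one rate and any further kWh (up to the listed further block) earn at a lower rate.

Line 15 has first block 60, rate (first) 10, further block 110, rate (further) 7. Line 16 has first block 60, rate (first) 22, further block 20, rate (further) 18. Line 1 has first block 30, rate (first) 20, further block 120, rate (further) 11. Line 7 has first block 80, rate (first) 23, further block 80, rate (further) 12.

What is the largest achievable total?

6070

Treat each block as its own option and order by rate: Line 7/T1 23 > Line 16/T1 22 > Line 1/T1 20 > Line 16/T2 18 > Line 7/T2 12 > Line 1/T2 11 > Line 15/T1 10 > Line 15/T2 7.
Line 7 T1 at 23: fill all 80 → 280 left.
Line 16 T1 at 22: fill all 60 → 220 left.
Line 1 T1 at 20: fill all 30 → 190 left.
Line 16 T2 at 18: fill all 20 → 170 left.
Line 7/T2 (12): +80 → 90 left.
90 remain; put them into Line 1 T2 at 11.
Total = 23×80 + 22×60 + 20×30 + 18×20 + 12×80 + 11×90 = 6070.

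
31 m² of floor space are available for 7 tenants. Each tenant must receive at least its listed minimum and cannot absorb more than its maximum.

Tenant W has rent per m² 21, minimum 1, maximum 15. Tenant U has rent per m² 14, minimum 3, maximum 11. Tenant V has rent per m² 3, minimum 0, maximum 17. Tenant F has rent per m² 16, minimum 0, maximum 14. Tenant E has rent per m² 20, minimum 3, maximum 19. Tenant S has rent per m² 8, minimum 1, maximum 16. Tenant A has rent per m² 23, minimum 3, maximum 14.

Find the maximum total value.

642

Meeting every minimum uses 1+3+0+0+3+1+3 = 11 m², leaving 20.
Rank by rent per m²: Tenant A 23 > Tenant W 21 > Tenant E 20 > Tenant F 16 > Tenant U 14 > Tenant S 8 > Tenant V 3.
Tenant A: +11 to 14 (cap) → 9 left.
Tenant W: +9 (room for 14) → 10. Pool exhausted.
Total = 21×10 + 14×3 + 20×3 + 8×1 + 23×14 = 642.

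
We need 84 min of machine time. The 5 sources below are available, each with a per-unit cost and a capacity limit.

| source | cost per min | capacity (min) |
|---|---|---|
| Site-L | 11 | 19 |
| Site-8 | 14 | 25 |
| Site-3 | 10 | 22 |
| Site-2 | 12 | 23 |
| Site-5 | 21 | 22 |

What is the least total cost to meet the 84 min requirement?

Fill from the cheapest source first.
Take 22 from Site-3 at 10 ; need 62 more.
Site-L (11): use full 19 ; 43 min to go.
Site-2 at 12: take all 23 min ; 20 still needed.
Take 20 from Site-8 at 14 to finish.
Site-5: unused.
Cost = 22×10 + 19×11 + 23×12 + 20×14 = 985.

985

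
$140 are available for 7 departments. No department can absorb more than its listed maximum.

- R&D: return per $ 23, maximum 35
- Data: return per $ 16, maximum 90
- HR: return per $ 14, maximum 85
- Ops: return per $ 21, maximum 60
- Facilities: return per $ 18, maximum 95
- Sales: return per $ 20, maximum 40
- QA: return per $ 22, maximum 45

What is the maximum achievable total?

Rank by return per $: R&D 23 > QA 22 > Ops 21 > Sales 20 > Facilities 18 > Data 16 > HR 14.
R&D takes 35 to reach its cap of 35 — 105 left.
Give QA 45 to hit its cap of 45 — 60 left.
Ops: +60 to 60 (cap) — 0 left.
Total = 23×35 + 21×60 + 22×45 = 3055.

3055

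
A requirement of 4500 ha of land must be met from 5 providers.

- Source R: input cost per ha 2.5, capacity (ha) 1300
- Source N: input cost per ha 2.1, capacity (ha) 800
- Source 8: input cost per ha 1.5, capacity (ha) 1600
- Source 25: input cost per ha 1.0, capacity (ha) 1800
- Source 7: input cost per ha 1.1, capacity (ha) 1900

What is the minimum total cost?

Use providers in increasing cost order.
Source 25 at 1.0: take all 1800 ha → 2700 still needed.
Source 7 (1.1): use full 1900 → 800 ha to go.
Source 8 at 1.5: take 800 of its 1600 → requirement met.
Source N, Source R: unused.
Cost = 1800×1.0 + 1900×1.1 + 800×1.5 = 5090.

5090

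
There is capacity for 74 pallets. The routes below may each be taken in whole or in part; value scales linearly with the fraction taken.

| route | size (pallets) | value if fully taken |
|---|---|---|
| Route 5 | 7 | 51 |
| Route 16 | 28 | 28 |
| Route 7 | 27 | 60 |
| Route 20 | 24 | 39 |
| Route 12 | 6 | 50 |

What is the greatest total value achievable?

Sort by value density: Route 12 50/6≈8.33, Route 5 51/7≈7.29, Route 7 60/27≈2.22, Route 20 39/24≈1.62, Route 16 28/28≈1.
Route 12: take in full, 6 pallets for value 50 → 68 left.
Take all of Route 5 (7 pallets, value 51) → 61 pallets left.
Route 7: take in full, 27 pallets for value 60 → 34 left.
All 24 pallets of Route 20 fit (value 39) → 10 remain.
Fill the last 10 pallets with part of Route 16: 10/28 of it earns 10.
Total value = 210.

210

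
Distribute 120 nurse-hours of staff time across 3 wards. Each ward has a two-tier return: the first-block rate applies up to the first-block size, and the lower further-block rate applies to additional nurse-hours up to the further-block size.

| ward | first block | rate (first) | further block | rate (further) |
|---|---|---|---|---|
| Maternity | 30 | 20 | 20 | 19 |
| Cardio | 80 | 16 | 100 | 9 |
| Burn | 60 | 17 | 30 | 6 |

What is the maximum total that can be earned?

Treat each block as its own option and order by rate: Maternity/T1 20 > Maternity/T2 19 > Burn/T1 17 > Cardio/T1 16 > Cardio/T2 9 > Burn/T2 6.
Maternity T1 at 20: fill all 30 ; 90 left.
Maternity T2 at 19: fill all 20 ; 70 left.
Fill Burn T1 block (60 at 17) ; 10 left.
Cardio/T1: +10 of 80 at 16; pool empty.
Total = 20×30 + 19×20 + 17×60 + 16×10 = 2160.

2160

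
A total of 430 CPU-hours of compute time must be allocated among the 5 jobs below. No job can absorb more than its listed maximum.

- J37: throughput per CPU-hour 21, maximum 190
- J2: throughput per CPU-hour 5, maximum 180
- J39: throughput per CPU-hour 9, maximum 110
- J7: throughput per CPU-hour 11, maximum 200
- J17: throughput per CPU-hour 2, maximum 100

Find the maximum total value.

6550

Rank by throughput per CPU-hour: J37 21 > J7 11 > J39 9 > J2 5 > J17 2.
Give J37 190 to hit its cap of 190 — 240 left.
J7: +200 to 200 (cap) — 40 left.
J39: +40 (room for 110) → 40. Pool exhausted.
Total = 21×190 + 9×40 + 11×200 = 6550.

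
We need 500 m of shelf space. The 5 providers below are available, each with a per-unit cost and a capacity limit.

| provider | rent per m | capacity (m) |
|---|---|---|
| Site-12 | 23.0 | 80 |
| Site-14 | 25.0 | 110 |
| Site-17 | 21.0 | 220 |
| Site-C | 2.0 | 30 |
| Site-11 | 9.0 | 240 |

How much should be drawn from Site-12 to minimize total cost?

Fill from the cheapest provider first.
Site-C at 2.0: take all 30 m → 470 still needed.
Site-11 at 9.0: take all 240 m → 230 still needed.
Site-17 at 21.0: take all 220 m → 10 still needed.
Take 10 from Site-12 at 23.0 to finish.
Site-14: unused.

10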